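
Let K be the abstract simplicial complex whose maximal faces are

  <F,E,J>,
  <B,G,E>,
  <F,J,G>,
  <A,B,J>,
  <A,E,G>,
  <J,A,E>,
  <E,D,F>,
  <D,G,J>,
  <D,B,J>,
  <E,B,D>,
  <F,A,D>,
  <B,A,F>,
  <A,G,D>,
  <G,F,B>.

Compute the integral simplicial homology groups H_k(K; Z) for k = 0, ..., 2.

Order the vertices as A < B < D < E < F < G < J. Listing each simplex with vertices in this order, K has dimension 2 with simplices:

  0-simplices (7): A, B, D, E, F, G, J
  1-simplices (21): AB, AD, AE, AF, AG, AJ, BD, BE, BF, BG, BJ, DE, DF, DG, DJ, EF, EG, EJ, FG, FJ, GJ
  2-simplices (14): ABF, ABJ, ADF, ADG, AEG, AEJ, BDE, BDJ, BEG, BFG, DEF, DGJ, EFJ, FGJ

Hence C_0 ≅ Z^7, C_1 ≅ Z^21, C_2 ≅ Z^14.

∂_1: C_1 → C_0 is given by ∂[p,q] = [q] − [p].
This gives a 7×21 integer matrix of rank 6; reducing to Smith normal form yields diagonal entries (1,1,1,1,1,1).

∂_2: C_2 → C_1 acts by ∂[p,q,r] = [q,r] − [p,r] + [p,q]. For instance
  ∂AEG = EG − AG + AE,
  ∂ADF = DF − AF + AD.
As a 21×14 matrix over Z this has rank 13, with invariant factors (1,1,1,1,1,1,1,1,1,1,1,1,1).

Now H_k = ker ∂_k / im ∂_{k+1}, so:

  H_0: rank C_0 − rank ∂_1 = 7 − 6 = 1, and the invariant factors of ∂_1 are all 1, so H_0 ≅ Z.
  H_1: rank ker ∂_1 − rank ∂_2 = (21 − 6) − 13 = 2, and the invariant factors of ∂_2 are all 1, so H_1 ≅ Z^2.
  H_2: rank ker ∂_2 − rank ∂_3 = (14 − 13) − 0 = 1, and there is no ∂_3, so H_2 ≅ Z.

As a check, the Euler characteristic is 7 − 21 + 14 = 0, which agrees with 1 − 2 + 1 = 0.

H_0 = Z,  H_1 = Z^2,  H_2 = Z.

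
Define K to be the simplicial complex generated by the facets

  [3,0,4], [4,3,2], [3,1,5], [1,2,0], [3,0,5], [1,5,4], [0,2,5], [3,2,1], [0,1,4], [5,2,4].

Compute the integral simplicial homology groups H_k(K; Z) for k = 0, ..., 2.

Take the total order 0 < 1 < 2 < 3 < 4 < 5 on the vertex set. Then K (dimension 2) consists of the simplices:

  0-simplices (6): [0], [1], [2], [3], [4], [5]
  1-simplices (15): [0,1], [0,2], [0,3], [0,4], [0,5], [1,2], [1,3], [1,4], [1,5], [2,3], [2,4], [2,5], [3,4], [3,5], [4,5]
  2-simplices (10): [0,1,2], [0,1,4], [0,2,5], [0,3,4], [0,3,5], [1,2,3], [1,3,5], [1,4,5], [2,3,4], [2,4,5]

Hence C_0 ≅ Z^6, C_1 ≅ Z^15, C_2 ≅ Z^10.

∂_1: C_1 → C_0 is given by ∂[p,q] = [q] − [p].
As a 6×15 matrix over Z this has rank 5, with invariant factors (1,1,1,1,1).

∂_2: C_2 → C_1 sends each 2-simplex [p,q,r] to [q,r] − [p,r] + [p,q]. For instance
  ∂[1,3,5] = [3,5] − [1,5] + [1,3],
  ∂[2,4,5] = [4,5] − [2,5] + [2,4].
The 15×10 boundary matrix has rank 10 and Smith normal form diag(1,1,1,1,1,1,1,1,1,2).

Computing H_k = (kernel of ∂_k) / (image of ∂_{k+1}):

  H_0: rank C_0 − rank ∂_1 = 6 − 5 = 1, and the invariant factors of ∂_1 are all 1, so H_0 ≅ Z.
  H_1: rank ker ∂_1 − rank ∂_2 = (15 − 5) − 10 = 0, and ∂_2 has invariant factor 2 > 1, so H_1 ≅ Z/2.
  H_2: rank ker ∂_2 − rank ∂_3 = (10 − 10) − 0 = 0, and there is no ∂_3, so H_2 ≅ 0.

As a check, the Euler characteristic is 6 − 15 + 10 = 1, which agrees with 1 − 0 + 0 = 1.
(K is a triangulation of the real projective plane RP^2.)

H_0 ≅ Z,  H_1 ≅ Z/2,  H_2 = 0.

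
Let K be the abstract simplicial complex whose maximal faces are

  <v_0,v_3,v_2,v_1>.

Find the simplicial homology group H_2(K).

H_2 = 0.

We work with the vertex ordering v_0 < v_1 < v_2 < v_3. The simplices of K, each written with vertices in increasing order, are:

  0-simplices (4): [v_0], [v_1], [v_2], [v_3]
  1-simplices (6): [v_0,v_1], [v_0,v_2], [v_0,v_3], [v_1,v_2], [v_1,v_3], [v_2,v_3]
  2-simplices (4): [v_0,v_1,v_2], [v_0,v_1,v_3], [v_0,v_2,v_3], [v_1,v_2,v_3]
  3-simplices (1): [v_0,v_1,v_2,v_3]

so the chain groups are C_0 ≅ Z^4, C_1 ≅ Z^6, C_2 ≅ Z^4, C_3 ≅ Z^1.

Boundary ∂_1: C_1 → C_0 is given by ∂[p,q] = [q] − [p]. For instance
  ∂[v_2,v_3] = [v_3] − [v_2].
This gives a 4×6 integer matrix of rank 3; reducing to Smith normal form yields diagonal entries (1,1,1).

Boundary ∂_2: C_2 → C_1 sends each 2-simplex [p,q,r] to [q,r] − [p,r] + [p,q]. For instance
  ∂[v_0,v_1,v_2] = [v_1,v_2] − [v_0,v_2] + [v_0,v_1],
  ∂[v_0,v_2,v_3] = [v_2,v_3] − [v_0,v_3] + [v_0,v_2].
The 6×4 boundary matrix has rank 3 and Smith normal form diag(1,1,1).

∂_3: C_3 → C_2 sends each 3-simplex σ to the alternating sum Σ_i (−1)^i (σ with its i-th vertex removed). For instance
  ∂[v_0,v_1,v_2,v_3] = [v_1,v_2,v_3] − [v_0,v_2,v_3] + [v_0,v_1,v_3] − [v_0,v_1,v_2].
This gives a 4×1 integer matrix of rank 1; reducing to Smith normal form yields diagonal entries (1).

Now H_k = ker ∂_k / im ∂_{k+1}, so:

  H_2: rank ker ∂_2 − rank ∂_3 = (4 − 3) − 1 = 0, and the invariant factors of ∂_3 are all 1, so H_2 = 0.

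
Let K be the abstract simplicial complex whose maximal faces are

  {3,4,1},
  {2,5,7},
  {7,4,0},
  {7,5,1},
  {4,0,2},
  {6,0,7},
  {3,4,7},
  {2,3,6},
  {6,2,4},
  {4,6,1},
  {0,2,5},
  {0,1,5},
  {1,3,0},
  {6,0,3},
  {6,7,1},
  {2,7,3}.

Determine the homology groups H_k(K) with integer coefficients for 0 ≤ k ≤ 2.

H_0 ≅ Z,  H_1 ≅ Z^2,  H_2 ≅ Z.

K has 8 vertices, 24 edges, 16 triangles.
rank ∂_0 = 0, rank ∂_1 = 7 ⇒ b_0 = 8 − 0 − 7 = 1; all invariant factors of ∂_1 are 1 so no torsion. So H_0 = Z.
rank ∂_1 = 7, rank ∂_2 = 15 ⇒ b_1 = 24 − 7 − 15 = 2; all invariant factors of ∂_2 are 1 so no torsion. So H_1 = Z^2.
rank ∂_2 = 15, rank ∂_3 = 0 ⇒ b_2 = 16 − 15 − 0 = 1. So H_2 = Z.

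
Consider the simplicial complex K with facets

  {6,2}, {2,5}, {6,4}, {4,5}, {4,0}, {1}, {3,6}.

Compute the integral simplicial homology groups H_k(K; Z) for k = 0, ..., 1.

Order the vertices as 0 < 1 < 2 < 3 < 4 < 5 < 6. Listing each simplex with vertices in this order, K has dimension 1 with simplices:

  0-simplices (7): [0], [1], [2], [3], [4], [5], [6]
  1-simplices (6): [0,4], [2,5], [2,6], [3,6], [4,5], [4,6]

so the chain groups are C_0 ≅ Z^7, C_1 ≅ Z^6.

Boundary ∂_1: C_1 → C_0 is given by ∂[p,q] = [q] − [p]. For instance
  ∂[2,5] = [5] − [2].
This gives a 7×6 integer matrix of rank 5; reducing to Smith normal form yields diagonal entries (1,1,1,1,1).

Now H_k = ker ∂_k / im ∂_{k+1}, so:

  H_0: rank C_0 − rank ∂_1 = 7 − 5 = 2, and the invariant factors of ∂_1 are all 1, so H_0 ≅ Z^2.
  H_1: rank ker ∂_1 − rank ∂_2 = (6 − 5) − 0 = 1, and there is no ∂_2, so H_1 ≅ Z.

As a check, the Euler characteristic is 7 − 6 = 1, which agrees with 2 − 1 = 1.

H_0 = Z^2,  H_1 = Z.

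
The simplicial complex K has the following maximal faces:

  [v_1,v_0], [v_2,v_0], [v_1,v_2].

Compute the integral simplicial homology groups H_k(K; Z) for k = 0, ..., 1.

H_0 = Z,  H_1 = Z.

Take the total order v_0 < v_1 < v_2 on the vertex set. Then K (dimension 1) consists of the simplices:

  0-simplices (3): [v_0], [v_1], [v_2]
  1-simplices (3): [v_0,v_1], [v_0,v_2], [v_1,v_2]

Hence C_0 ≅ Z^3, C_1 ≅ Z^3.

Boundary ∂_1: C_1 → C_0 maps an edge to its endpoints' difference, ∂[p,q] = q − p. For instance
  ∂[v_0,v_1] = [v_1] − [v_0].
The 3×3 boundary matrix has rank 2 and Smith normal form diag(1,1).

From H_k ≅ ker(∂_k) / im(∂_{k+1}) we obtain:

  H_0: rank C_0 − rank ∂_1 = 3 − 2 = 1, and the invariant factors of ∂_1 are all 1, so H_0 ≅ Z.
  H_1: rank ker ∂_1 − rank ∂_2 = (3 − 2) − 0 = 1, and there is no ∂_2, so H_1 ≅ Z.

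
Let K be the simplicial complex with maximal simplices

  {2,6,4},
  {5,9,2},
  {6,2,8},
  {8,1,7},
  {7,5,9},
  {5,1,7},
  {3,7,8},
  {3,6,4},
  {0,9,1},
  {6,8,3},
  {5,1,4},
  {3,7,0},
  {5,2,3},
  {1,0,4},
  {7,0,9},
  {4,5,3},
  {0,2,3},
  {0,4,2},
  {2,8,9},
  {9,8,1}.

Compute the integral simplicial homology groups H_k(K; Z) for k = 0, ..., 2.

Take the total order 0 < 1 < 2 < 3 < 4 < 5 < 6 < 7 < 8 < 9 on the vertex set. Then K (dimension 2) consists of the simplices:

  0-simplices (10): [0], [1], [2], [3], [4], [5], [6], [7], [8], [9]
  1-simplices (30): (30 of them)
  2-simplices (20): (20 of them)

Hence C_0 ≅ Z^10, C_1 ≅ Z^30, C_2 ≅ Z^20.

Boundary ∂_1: C_1 → C_0 maps an edge to its endpoints' difference, ∂[p,q] = q − p. For instance
  ∂[2,8] = [8] − [2].
This gives a 10×30 integer matrix of rank 9; reducing to Smith normal form yields diagonal entries (1,1,1,1,1,1,1,1,1).

The boundary map ∂_2: C_2 → C_1 sends each 2-simplex [p,q,r] to [q,r] − [p,r] + [p,q]. For instance
  ∂[3,6,8] = [6,8] − [3,8] + [3,6],
  ∂[5,7,9] = [7,9] − [5,9] + [5,7].
The 30×20 boundary matrix has rank 20 and Smith normal form diag(1,1,1,1,1,1,1,1,1,1,1,1,1,1,1,1,1,1,1,2).

Computing H_k = (kernel of ∂_k) / (image of ∂_{k+1}):

  H_0: rank C_0 − rank ∂_1 = 10 − 9 = 1, and the invariant factors of ∂_1 are all 1, so H_0 = Z.
  H_1: rank ker ∂_1 − rank ∂_2 = (30 − 9) − 20 = 1, and ∂_2 has invariant factor 2 > 1, so H_1 = Z × Z/2.
  H_2: rank ker ∂_2 − rank ∂_3 = (20 − 20) − 0 = 0, and there is no ∂_3, so H_2 = 0.

As a check, the Euler characteristic is 10 − 30 + 20 = 0, which agrees with 1 − 1 + 0 = 0.
(K is a triangulation of the Klein bottle.)

H_0 = Z,  H_1 = Z × Z/2,  H_2 = 0.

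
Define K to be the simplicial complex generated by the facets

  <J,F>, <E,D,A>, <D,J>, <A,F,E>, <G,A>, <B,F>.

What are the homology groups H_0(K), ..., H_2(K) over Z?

We work with the vertex ordering A < B < D < E < F < G < J. The simplices of K, each written with vertices in increasing order, are:

  0-simplices (7): A, B, D, E, F, G, J
  1-simplices (9): AD, AE, AF, AG, BF, DE, DJ, EF, FJ
  2-simplices (2): ADE, AEF

Hence C_0 ≅ Z^7, C_1 ≅ Z^9, C_2 ≅ Z^2.

∂_1: C_1 → C_0 is given by ∂[p,q] = [q] − [p]. For instance
  ∂DE = E − D.
The 7×9 boundary matrix has rank 6 and Smith normal form diag(1,1,1,1,1,1).

The boundary map ∂_2: C_2 → C_1 maps a triangle to the signed sum of its edges. For instance
  ∂AEF = EF − AF + AE,
  ∂ADE = DE − AE + AD.
The resulting 9×2 matrix has rank 2, and its Smith normal form has invariant factors (1,1).

Reading off H_k = ker ∂_k / im ∂_{k+1}:

  H_0: rank C_0 − rank ∂_1 = 7 − 6 = 1, and the invariant factors of ∂_1 are all 1, so H_0 ≅ Z.
  H_1: rank ker ∂_1 − rank ∂_2 = (9 − 6) − 2 = 1, and the invariant factors of ∂_2 are all 1, so H_1 ≅ Z.
  H_2: rank ker ∂_2 − rank ∂_3 = (2 − 2) − 0 = 0, and there is no ∂_3, so H_2 ≅ 0.

H_0 ≅ Z,  H_1 ≅ Z,  H_2 = 0.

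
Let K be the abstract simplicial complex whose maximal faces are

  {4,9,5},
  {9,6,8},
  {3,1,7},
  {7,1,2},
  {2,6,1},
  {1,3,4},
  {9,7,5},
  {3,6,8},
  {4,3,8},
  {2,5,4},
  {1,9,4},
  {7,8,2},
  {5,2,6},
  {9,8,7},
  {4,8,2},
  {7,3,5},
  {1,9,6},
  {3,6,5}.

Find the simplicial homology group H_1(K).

Order the vertices as 1 < 2 < 3 < 4 < 5 < 6 < 7 < 8 < 9. Listing each simplex with vertices in this order, K has dimension 2 with simplices:

  0-simplices (9): [1], [2], [3], [4], [5], [6], [7], [8], [9]
  1-simplices (27): (27 of them)
  2-simplices (18): [1,2,6], [1,2,7], [1,3,4], [1,3,7], [1,4,9], [1,6,9], [2,4,5], [2,4,8], [2,5,6], [2,7,8], [3,4,8], [3,5,6], [3,5,7], [3,6,8], [4,5,9], [5,7,9], [6,8,9], [7,8,9]

so the chain groups are C_0 ≅ Z^9, C_1 ≅ Z^27, C_2 ≅ Z^18.

The boundary map ∂_1: C_1 → C_0 is given by ∂[p,q] = [q] − [p].
The 9×27 boundary matrix has rank 8 and Smith normal form diag(1,1,1,1,1,1,1,1).

Boundary ∂_2: C_2 → C_1 acts by ∂[p,q,r] = [q,r] − [p,r] + [p,q]. For instance
  ∂[3,6,8] = [6,8] − [3,8] + [3,6],
  ∂[7,8,9] = [8,9] − [7,9] + [7,8].
The 27×18 boundary matrix has rank 17 and Smith normal form diag(1,1,1,1,1,1,1,1,1,1,1,1,1,1,1,1,1).

Computing H_k = (kernel of ∂_k) / (image of ∂_{k+1}):

  H_1: rank ker ∂_1 − rank ∂_2 = (27 − 8) − 17 = 2, and the invariant factors of ∂_2 are all 1, so H_1 ≅ Z^2.

(K is a triangulation of the torus T^2.)

H_1 = Z^2.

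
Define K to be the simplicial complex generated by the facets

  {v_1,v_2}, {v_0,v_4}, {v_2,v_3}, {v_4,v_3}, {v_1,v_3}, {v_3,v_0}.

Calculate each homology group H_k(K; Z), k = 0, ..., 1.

H_0 ≅ Z,  H_1 ≅ Z^2.

Take the total order v_0 < v_1 < v_2 < v_3 < v_4 on the vertex set. Then K (dimension 1) consists of the simplices:

  0-simplices (5): [v_0], [v_1], [v_2], [v_3], [v_4]
  1-simplices (6): [v_0,v_3], [v_0,v_4], [v_1,v_2], [v_1,v_3], [v_2,v_3], [v_3,v_4]

Hence C_0 ≅ Z^5, C_1 ≅ Z^6.

Boundary ∂_1: C_1 → C_0 sends each edge [p,q] (with p < q) to q − p. For instance
  ∂[v_1,v_3] = [v_3] − [v_1].
As a 5×6 matrix over Z this has rank 4, with invariant factors (1,1,1,1).

From H_k ≅ ker(∂_k) / im(∂_{k+1}) we obtain:

  H_0: rank C_0 − rank ∂_1 = 5 − 4 = 1, and the invariant factors of ∂_1 are all 1, so H_0 = Z.
  H_1: rank ker ∂_1 − rank ∂_2 = (6 − 4) − 0 = 2, and there is no ∂_2, so H_1 = Z^2.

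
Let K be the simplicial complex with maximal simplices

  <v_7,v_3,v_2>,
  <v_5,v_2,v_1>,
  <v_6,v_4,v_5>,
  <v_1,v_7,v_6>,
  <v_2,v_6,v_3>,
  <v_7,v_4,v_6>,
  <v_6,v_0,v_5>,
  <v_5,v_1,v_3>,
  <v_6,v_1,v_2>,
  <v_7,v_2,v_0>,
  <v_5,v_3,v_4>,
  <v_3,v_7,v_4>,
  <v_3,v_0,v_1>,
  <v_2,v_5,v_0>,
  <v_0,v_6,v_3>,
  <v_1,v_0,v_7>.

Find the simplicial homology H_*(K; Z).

Take the total order v_0 < v_1 < v_2 < v_3 < v_4 < v_5 < v_6 < v_7 on the vertex set. Then K (dimension 2) consists of the simplices:

  0-simplices (8): [v_0], [v_1], [v_2], [v_3], [v_4], [v_5], [v_6], [v_7]
  1-simplices (24): (24 of them)
  2-simplices (16): (16 of them)

giving chain groups C_0 ≅ Z^8, C_1 ≅ Z^24, C_2 ≅ Z^16.

∂_1: C_1 → C_0 maps an edge to its endpoints' difference, ∂[p,q] = q − p.
As a 8×24 matrix over Z this has rank 7, with invariant factors (1,1,1,1,1,1,1).

The boundary map ∂_2: C_2 → C_1 acts by ∂[p,q,r] = [q,r] − [p,r] + [p,q]. For instance
  ∂[v_1,v_6,v_7] = [v_6,v_7] − [v_1,v_7] + [v_1,v_6],
  ∂[v_4,v_6,v_7] = [v_6,v_7] − [v_4,v_7] + [v_4,v_6].
This gives a 24×16 integer matrix of rank 15; reducing to Smith normal form yields diagonal entries (1,1,1,1,1,1,1,1,1,1,1,1,1,1,1).

Reading off H_k = ker ∂_k / im ∂_{k+1}:

  H_0: rank C_0 − rank ∂_1 = 8 − 7 = 1, and the invariant factors of ∂_1 are all 1, so H_0 = Z.
  H_1: rank ker ∂_1 − rank ∂_2 = (24 − 7) − 15 = 2, and the invariant factors of ∂_2 are all 1, so H_1 = Z^2.
  H_2: rank ker ∂_2 − rank ∂_3 = (16 − 15) − 0 = 1, and there is no ∂_3, so H_2 = Z.

As a check, the Euler characteristic is 8 − 24 + 16 = 0, which agrees with 1 − 2 + 1 = 0.

H_0 = Z,  H_1 = Z^2,  H_2 = Z.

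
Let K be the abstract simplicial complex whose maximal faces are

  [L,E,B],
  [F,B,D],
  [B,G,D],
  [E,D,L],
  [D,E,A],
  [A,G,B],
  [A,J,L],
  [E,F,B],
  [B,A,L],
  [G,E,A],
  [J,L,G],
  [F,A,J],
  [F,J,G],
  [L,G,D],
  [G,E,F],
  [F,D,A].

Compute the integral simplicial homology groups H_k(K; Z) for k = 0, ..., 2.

Take the total order A < B < D < E < F < G < J < L on the vertex set. Then K (dimension 2) consists of the simplices:

  0-simplices (8): A, B, D, E, F, G, J, L
  1-simplices (24): AB, AD, AE, AF, AG, AJ, AL, BD, BE, BF, BG, BL, DE, DF, DG, DL, EF, EG, EL, FG, FJ, GJ, GL, JL
  2-simplices (16): ABG, ABL, ADE, ADF, AEG, AFJ, AJL, BDF, BDG, BEF, BEL, DEL, DGL, EFG, FGJ, GJL

Hence C_0 ≅ Z^8, C_1 ≅ Z^24, C_2 ≅ Z^16.

The boundary map ∂_1: C_1 → C_0 maps an edge to its endpoints' difference, ∂[p,q] = q − p.
The resulting 8×24 matrix has rank 7, and its Smith normal form has invariant factors (1,1,1,1,1,1,1).

∂_2: C_2 → C_1 sends each 2-simplex [p,q,r] to [q,r] − [p,r] + [p,q]. For instance
  ∂BDG = DG − BG + BD,
  ∂DGL = GL − DL + DG.
As a 24×16 matrix over Z this has rank 15, with invariant factors (1,1,1,1,1,1,1,1,1,1,1,1,1,1,1).

Now H_k = ker ∂_k / im ∂_{k+1}, so:

  H_0: rank C_0 − rank ∂_1 = 8 − 7 = 1, and the invariant factors of ∂_1 are all 1, so H_0 ≅ Z.
  H_1: rank ker ∂_1 − rank ∂_2 = (24 − 7) − 15 = 2, and the invariant factors of ∂_2 are all 1, so H_1 ≅ Z^2.
  H_2: rank ker ∂_2 − rank ∂_3 = (16 − 15) − 0 = 1, and there is no ∂_3, so H_2 ≅ Z.

As a check, the Euler characteristic is 8 − 24 + 16 = 0, which agrees with 1 − 2 + 1 = 0.
(K is a triangulation of the torus T^2.)

H_0 = Z,  H_1 = Z^2,  H_2 = Z.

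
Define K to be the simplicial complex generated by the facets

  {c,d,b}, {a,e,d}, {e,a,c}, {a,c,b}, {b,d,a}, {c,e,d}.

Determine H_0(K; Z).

H_0 = Z.

K has 5 vertices, 9 edges, 6 triangles.
rank ∂_0 = 0, rank ∂_1 = 4 ⇒ b_0 = 5 − 0 − 4 = 1; all invariant factors of ∂_1 are 1 so no torsion. So H_0 ≅ Z.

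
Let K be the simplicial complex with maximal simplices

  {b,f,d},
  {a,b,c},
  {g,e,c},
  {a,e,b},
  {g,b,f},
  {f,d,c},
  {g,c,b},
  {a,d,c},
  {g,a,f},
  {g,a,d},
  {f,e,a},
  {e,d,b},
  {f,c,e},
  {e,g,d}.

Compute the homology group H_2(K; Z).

Order the vertices as a < b < c < d < e < f < g. Listing each simplex with vertices in this order, K has dimension 2 with simplices:

  0-simplices (7): a, b, c, d, e, f, g
  1-simplices (21): ab, ac, ad, ae, af, ag, bc, bd, be, bf, bg, cd, ce, cf, cg, de, df, dg, ef, eg, fg
  2-simplices (14): abc, abe, acd, adg, aef, afg, bcg, bde, bdf, bfg, cdf, cef, ceg, deg

Hence C_0 ≅ Z^7, C_1 ≅ Z^21, C_2 ≅ Z^14.

The boundary map ∂_1: C_1 → C_0 sends each edge [p,q] (with p < q) to q − p. For instance
  ∂be = e − b.
The resulting 7×21 matrix has rank 6, and its Smith normal form has invariant factors (1,1,1,1,1,1).

∂_2: C_2 → C_1 sends each 2-simplex [p,q,r] to [q,r] − [p,r] + [p,q]. For instance
  ∂abc = bc − ac + ab,
  ∂aef = ef − af + ae.
This gives a 21×14 integer matrix of rank 13; reducing to Smith normal form yields diagonal entries (1,1,1,1,1,1,1,1,1,1,1,1,1).

Now H_k = ker ∂_k / im ∂_{k+1}, so:

  H_2: rank ker ∂_2 − rank ∂_3 = (14 − 13) − 0 = 1, and there is no ∂_3, so H_2 = Z.

H_2 ≅ Z.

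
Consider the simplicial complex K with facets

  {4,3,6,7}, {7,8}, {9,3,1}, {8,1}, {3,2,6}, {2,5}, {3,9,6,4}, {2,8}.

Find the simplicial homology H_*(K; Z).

H_0 ≅ Z,  H_1 ≅ Z^2,  H_2 = 0,  H_3 = 0.

Take the total order 1 < 2 < 3 < 4 < 5 < 6 < 7 < 8 < 9 on the vertex set. Then K (dimension 3) consists of the simplices:

  0-simplices (9): [1], [2], [3], [4], [5], [6], [7], [8], [9]
  1-simplices (17): [1,3], [1,8], [1,9], [2,3], [2,5], [2,6], [2,8], [3,4], [3,6], [3,7], [3,9], [4,6], [4,7], [4,9], [6,7], [6,9], [7,8]
  2-simplices (9): [1,3,9], [2,3,6], [3,4,6], [3,4,7], [3,4,9], [3,6,7], [3,6,9], [4,6,7], [4,6,9]
  3-simplices (2): [3,4,6,7], [3,4,6,9]

giving chain groups C_0 ≅ Z^9, C_1 ≅ Z^17, C_2 ≅ Z^9, C_3 ≅ Z^2.

The boundary map ∂_1: C_1 → C_0 is given by ∂[p,q] = [q] − [p]. For instance
  ∂[1,9] = [9] − [1].
As a 9×17 matrix over Z this has rank 8, with invariant factors (1,1,1,1,1,1,1,1).

∂_2: C_2 → C_1 sends each 2-simplex [p,q,r] to [q,r] − [p,r] + [p,q]. For instance
  ∂[1,3,9] = [3,9] − [1,9] + [1,3],
  ∂[3,4,7] = [4,7] − [3,7] + [3,4].
The resulting 17×9 matrix has rank 7, and its Smith normal form has invariant factors (1,1,1,1,1,1,1).

∂_3: C_3 → C_2 sends each 3-simplex σ to the alternating sum Σ_i (−1)^i (σ with its i-th vertex removed). For instance
  ∂[3,4,6,9] = [4,6,9] − [3,6,9] + [3,4,9] − [3,4,6],
  ∂[3,4,6,7] = [4,6,7] − [3,6,7] + [3,4,7] − [3,4,6].
This gives a 9×2 integer matrix of rank 2; reducing to Smith normal form yields diagonal entries (1,1).

Now H_k = ker ∂_k / im ∂_{k+1}, so:

  H_0: rank C_0 − rank ∂_1 = 9 − 8 = 1, and the invariant factors of ∂_1 are all 1, so H_0 = Z.
  H_1: rank ker ∂_1 − rank ∂_2 = (17 − 8) − 7 = 2, and the invariant factors of ∂_2 are all 1, so H_1 = Z^2.
  H_2: rank ker ∂_2 − rank ∂_3 = (9 − 7) − 2 = 0, and the invariant factors of ∂_3 are all 1, so H_2 = 0.
  H_3: rank ker ∂_3 − rank ∂_4 = (2 − 2) − 0 = 0, and there is no ∂_4, so H_3 = 0.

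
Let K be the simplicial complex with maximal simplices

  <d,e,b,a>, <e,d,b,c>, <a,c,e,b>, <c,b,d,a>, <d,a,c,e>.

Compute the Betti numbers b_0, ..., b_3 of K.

K has 5 vertices, 10 edges, 10 triangles, 5 3-simplices.
rank ∂_0 = 0, rank ∂_1 = 4 ⇒ b_0 = 5 − 0 − 4 = 1; all invariant factors of ∂_1 are 1 so no torsion. So H_0 = Z.
rank ∂_1 = 4, rank ∂_2 = 6 ⇒ b_1 = 10 − 4 − 6 = 0; all invariant factors of ∂_2 are 1 so no torsion. So H_1 = 0.
rank ∂_2 = 6, rank ∂_3 = 4 ⇒ b_2 = 10 − 6 − 4 = 0; all invariant factors of ∂_3 are 1 so no torsion. So H_2 = 0.
rank ∂_3 = 4, rank ∂_4 = 0 ⇒ b_3 = 5 − 4 − 0 = 1. So H_3 = Z.

b_0 = 1, b_1 = 0, b_2 = 0, b_3 = 1.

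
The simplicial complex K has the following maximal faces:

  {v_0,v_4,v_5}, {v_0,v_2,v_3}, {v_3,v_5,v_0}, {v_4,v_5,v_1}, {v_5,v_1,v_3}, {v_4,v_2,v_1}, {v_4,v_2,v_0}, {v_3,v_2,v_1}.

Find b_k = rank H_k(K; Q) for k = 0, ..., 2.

Fix the vertex order v_0 < v_1 < v_2 < v_3 < v_4 < v_5 and write every simplex with vertices in increasing order. Then dim K = 2 and the simplices of K are:

  0-simplices (6): [v_0], [v_1], [v_2], [v_3], [v_4], [v_5]
  1-simplices (12): [v_0,v_2], [v_0,v_3], [v_0,v_4], [v_0,v_5], [v_1,v_2], [v_1,v_3], [v_1,v_4], [v_1,v_5], [v_2,v_3], [v_2,v_4], [v_3,v_5], [v_4,v_5]
  2-simplices (8): [v_0,v_2,v_3], [v_0,v_2,v_4], [v_0,v_3,v_5], [v_0,v_4,v_5], [v_1,v_2,v_3], [v_1,v_2,v_4], [v_1,v_3,v_5], [v_1,v_4,v_5]

so the chain groups are C_0 ≅ Z^6, C_1 ≅ Z^12, C_2 ≅ Z^8.

Boundary ∂_1: C_1 → C_0 maps an edge to its endpoints' difference, ∂[p,q] = q − p. For instance
  ∂[v_1,v_5] = [v_5] − [v_1].
This gives a 6×12 integer matrix of rank 5; reducing to Smith normal form yields diagonal entries (1,1,1,1,1).

∂_2: C_2 → C_1 sends each 2-simplex [p,q,r] to [q,r] − [p,r] + [p,q]. For instance
  ∂[v_1,v_4,v_5] = [v_4,v_5] − [v_1,v_5] + [v_1,v_4],
  ∂[v_1,v_2,v_3] = [v_2,v_3] − [v_1,v_3] + [v_1,v_2].
As a 12×8 matrix over Z this has rank 7, with invariant factors (1,1,1,1,1,1,1).

Computing H_k = (kernel of ∂_k) / (image of ∂_{k+1}):

  H_0: rank C_0 − rank ∂_1 = 6 − 5 = 1, and the invariant factors of ∂_1 are all 1, so H_0 = Z.
  H_1: rank ker ∂_1 − rank ∂_2 = (12 − 5) − 7 = 0, and the invariant factors of ∂_2 are all 1, so H_1 = 0.
  H_2: rank ker ∂_2 − rank ∂_3 = (8 − 7) − 0 = 1, and there is no ∂_3, so H_2 = Z.

(K is a triangulation of the 2-sphere S^2.)

Hence the Betti numbers are b_0 = 1, b_1 = 0, b_2 = 1.

b_0 = 1, b_1 = 0, b_2 = 1.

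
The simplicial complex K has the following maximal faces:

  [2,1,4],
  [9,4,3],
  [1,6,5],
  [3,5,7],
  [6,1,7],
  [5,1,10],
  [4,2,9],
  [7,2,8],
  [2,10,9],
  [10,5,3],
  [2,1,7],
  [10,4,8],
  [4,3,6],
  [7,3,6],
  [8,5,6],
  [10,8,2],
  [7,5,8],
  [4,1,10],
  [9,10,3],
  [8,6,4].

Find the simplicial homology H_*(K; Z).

H_0 ≅ Z,  H_1 ≅ Z ⊕ Z/2,  H_2 = 0.

We work with the vertex ordering 1 < 2 < 3 < 4 < 5 < 6 < 7 < 8 < 9 < 10. The simplices of K, each written with vertices in increasing order, are:

  0-simplices (10): [1], [2], [3], [4], [5], [6], [7], [8], [9], [10]
  1-simplices (30): (30 of them)
  2-simplices (20): (20 of them)

so the chain groups are C_0 ≅ Z^10, C_1 ≅ Z^30, C_2 ≅ Z^20.

Boundary ∂_1: C_1 → C_0 maps an edge to its endpoints' difference, ∂[p,q] = q − p.
The resulting 10×30 matrix has rank 9, and its Smith normal form has invariant factors (1,1,1,1,1,1,1,1,1).

The boundary map ∂_2: C_2 → C_1 maps a triangle to the signed sum of its edges. For instance
  ∂[2,9,10] = [9,10] − [2,10] + [2,9],
  ∂[1,6,7] = [6,7] − [1,7] + [1,6].
The resulting 30×20 matrix has rank 20, and its Smith normal form has invariant factors (1,1,1,1,1,1,1,1,1,1,1,1,1,1,1,1,1,1,1,2).

Now H_k = ker ∂_k / im ∂_{k+1}, so:

  H_0: rank C_0 − rank ∂_1 = 10 − 9 = 1, and the invariant factors of ∂_1 are all 1, so H_0 = Z.
  H_1: rank ker ∂_1 − rank ∂_2 = (30 − 9) − 20 = 1, and ∂_2 has invariant factor 2 > 1, so H_1 = Z ⊕ Z/2.
  H_2: rank ker ∂_2 − rank ∂_3 = (20 − 20) − 0 = 0, and there is no ∂_3, so H_2 = 0.

As a check, the Euler characteristic is 10 − 30 + 20 = 0, which agrees with 1 − 1 + 0 = 0.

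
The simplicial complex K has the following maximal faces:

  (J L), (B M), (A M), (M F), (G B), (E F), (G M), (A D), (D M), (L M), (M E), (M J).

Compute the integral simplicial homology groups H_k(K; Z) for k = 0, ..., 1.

Fix the vertex order A < B < D < E < F < G < J < L < M and write every simplex with vertices in increasing order. Then dim K = 1 and the simplices of K are:

  0-simplices (9): A, B, D, E, F, G, J, L, M
  1-simplices (12): AD, AM, BG, BM, DM, EF, EM, FM, GM, JL, JM, LM

so the chain groups are C_0 ≅ Z^9, C_1 ≅ Z^12.

The boundary map ∂_1: C_1 → C_0 sends each edge [p,q] (with p < q) to q − p. For instance
  ∂AD = D − A.
The 9×12 boundary matrix has rank 8 and Smith normal form diag(1,1,1,1,1,1,1,1).

Computing H_k = (kernel of ∂_k) / (image of ∂_{k+1}):

  H_0: rank C_0 − rank ∂_1 = 9 − 8 = 1, and the invariant factors of ∂_1 are all 1, so H_0 ≅ Z.
  H_1: rank ker ∂_1 − rank ∂_2 = (12 − 8) − 0 = 4, and there is no ∂_2, so H_1 ≅ Z^4.

H_0 = Z,  H_1 = Z^4.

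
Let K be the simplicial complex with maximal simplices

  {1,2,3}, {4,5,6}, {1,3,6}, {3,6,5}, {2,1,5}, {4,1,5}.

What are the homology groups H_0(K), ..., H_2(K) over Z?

H_0 = Z,  H_1 = Z,  H_2 = 0.

Order the vertices as 1 < 2 < 3 < 4 < 5 < 6. Listing each simplex with vertices in this order, K has dimension 2 with simplices:

  0-simplices (6): [1], [2], [3], [4], [5], [6]
  1-simplices (12): [1,2], [1,3], [1,4], [1,5], [1,6], [2,3], [2,5], [3,5], [3,6], [4,5], [4,6], [5,6]
  2-simplices (6): [1,2,3], [1,2,5], [1,3,6], [1,4,5], [3,5,6], [4,5,6]

giving chain groups C_0 ≅ Z^6, C_1 ≅ Z^12, C_2 ≅ Z^6.

The boundary map ∂_1: C_1 → C_0 is given by ∂[p,q] = [q] − [p].
The 6×12 boundary matrix has rank 5 and Smith normal form diag(1,1,1,1,1).

∂_2: C_2 → C_1 maps a triangle to the signed sum of its edges. For instance
  ∂[3,5,6] = [5,6] − [3,6] + [3,5],
  ∂[4,5,6] = [5,6] − [4,6] + [4,5].
The resulting 12×6 matrix has rank 6, and its Smith normal form has invariant factors (1,1,1,1,1,1).

Reading off H_k = ker ∂_k / im ∂_{k+1}:

  H_0: rank C_0 − rank ∂_1 = 6 − 5 = 1, and the invariant factors of ∂_1 are all 1, so H_0 ≅ Z.
  H_1: rank ker ∂_1 − rank ∂_2 = (12 − 5) − 6 = 1, and the invariant factors of ∂_2 are all 1, so H_1 ≅ Z.
  H_2: rank ker ∂_2 − rank ∂_3 = (6 − 6) − 0 = 0, and there is no ∂_3, so H_2 ≅ 0.

As a check, the Euler characteristic is 6 − 12 + 6 = 0, which agrees with 1 − 1 + 0 = 0.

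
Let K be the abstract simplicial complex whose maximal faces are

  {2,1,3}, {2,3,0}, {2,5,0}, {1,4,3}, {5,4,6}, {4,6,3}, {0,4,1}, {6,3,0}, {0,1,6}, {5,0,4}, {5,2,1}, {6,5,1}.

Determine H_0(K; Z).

K has 7 vertices, 18 edges, 12 triangles.
rank ∂_0 = 0, rank ∂_1 = 6 ⇒ b_0 = 7 − 0 − 6 = 1; all invariant factors of ∂_1 are 1 so no torsion. So H_0 = Z.

H_0 = Z.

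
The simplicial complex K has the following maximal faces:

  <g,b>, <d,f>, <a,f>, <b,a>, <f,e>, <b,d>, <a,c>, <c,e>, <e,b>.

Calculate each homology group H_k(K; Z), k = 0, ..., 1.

Order the vertices as a < b < c < d < e < f < g. Listing each simplex with vertices in this order, K has dimension 1 with simplices:

  0-simplices (7): a, b, c, d, e, f, g
  1-simplices (9): ab, ac, af, bd, be, bg, ce, df, ef

so the chain groups are C_0 ≅ Z^7, C_1 ≅ Z^9.

Boundary ∂_1: C_1 → C_0 maps an edge to its endpoints' difference, ∂[p,q] = q − p.
The 7×9 boundary matrix has rank 6 and Smith normal form diag(1,1,1,1,1,1).

Computing H_k = (kernel of ∂_k) / (image of ∂_{k+1}):

  H_0: rank C_0 − rank ∂_1 = 7 − 6 = 1, and the invariant factors of ∂_1 are all 1, so H_0 = Z.
  H_1: rank ker ∂_1 − rank ∂_2 = (9 − 6) − 0 = 3, and there is no ∂_2, so H_1 = Z^3.

H_0 = Z,  H_1 = Z^3.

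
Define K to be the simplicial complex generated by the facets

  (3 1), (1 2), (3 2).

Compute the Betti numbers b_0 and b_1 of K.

Order the vertices as 1 < 2 < 3. Listing each simplex with vertices in this order, K has dimension 1 with simplices:

  0-simplices (3): [1], [2], [3]
  1-simplices (3): [1,2], [1,3], [2,3]

so the chain groups are C_0 ≅ Z^3, C_1 ≅ Z^3.

The boundary map ∂_1: C_1 → C_0 sends each edge [p,q] (with p < q) to q − p. For instance
  ∂[2,3] = [3] − [2].
The resulting 3×3 matrix has rank 2, and its Smith normal form has invariant factors (1,1).

Now H_k = ker ∂_k / im ∂_{k+1}, so:

  H_0: rank C_0 − rank ∂_1 = 3 − 2 = 1, and the invariant factors of ∂_1 are all 1, so H_0 = Z.
  H_1: rank ker ∂_1 − rank ∂_2 = (3 − 2) − 0 = 1, and there is no ∂_2, so H_1 = Z.

As a check, the Euler characteristic is 3 − 3 = 0, which agrees with 1 − 1 = 0.

Hence the Betti numbers are b_0 = 1, b_1 = 1.

b_0 = 1, b_1 = 1.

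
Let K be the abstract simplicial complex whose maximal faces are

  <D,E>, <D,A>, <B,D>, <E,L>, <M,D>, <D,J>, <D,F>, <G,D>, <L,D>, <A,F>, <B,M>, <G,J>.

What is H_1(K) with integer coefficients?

H_1 ≅ Z^4.

Order the vertices as A < B < D < E < F < G < J < L < M. Listing each simplex with vertices in this order, K has dimension 1 with simplices:

  0-simplices (9): A, B, D, E, F, G, J, L, M
  1-simplices (12): AD, AF, BD, BM, DE, DF, DG, DJ, DL, DM, EL, GJ

Hence C_0 ≅ Z^9, C_1 ≅ Z^12.

The boundary map ∂_1: C_1 → C_0 sends each edge [p,q] (with p < q) to q − p.
This gives a 9×12 integer matrix of rank 8; reducing to Smith normal form yields diagonal entries (1,1,1,1,1,1,1,1).

From H_k ≅ ker(∂_k) / im(∂_{k+1}) we obtain:

  H_1: rank ker ∂_1 − rank ∂_2 = (12 − 8) − 0 = 4, and there is no ∂_2, so H_1 = Z^4.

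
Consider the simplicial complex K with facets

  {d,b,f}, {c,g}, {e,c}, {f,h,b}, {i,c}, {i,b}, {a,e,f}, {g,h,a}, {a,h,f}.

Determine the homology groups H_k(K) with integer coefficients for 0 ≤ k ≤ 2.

H_0 ≅ Z,  H_1 ≅ Z^2,  H_2 = 0.

Fix the vertex order a < b < c < d < e < f < g < h < i and write every simplex with vertices in increasing order. Then dim K = 2 and the simplices of K are:

  0-simplices (9): a, b, c, d, e, f, g, h, i
  1-simplices (15): ae, af, ag, ah, bd, bf, bh, bi, ce, cg, ci, df, ef, fh, gh
  2-simplices (5): aef, afh, agh, bdf, bfh

so the chain groups are C_0 ≅ Z^9, C_1 ≅ Z^15, C_2 ≅ Z^5.

∂_1: C_1 → C_0 maps an edge to its endpoints' difference, ∂[p,q] = q − p. For instance
  ∂gh = h − g.
This gives a 9×15 integer matrix of rank 8; reducing to Smith normal form yields diagonal entries (1,1,1,1,1,1,1,1).

Boundary ∂_2: C_2 → C_1 sends each 2-simplex [p,q,r] to [q,r] − [p,r] + [p,q]. For instance
  ∂bdf = df − bf + bd,
  ∂bfh = fh − bh + bf.
This gives a 15×5 integer matrix of rank 5; reducing to Smith normal form yields diagonal entries (1,1,1,1,1).

From H_k ≅ ker(∂_k) / im(∂_{k+1}) we obtain:

  H_0: rank C_0 − rank ∂_1 = 9 − 8 = 1, and the invariant factors of ∂_1 are all 1, so H_0 = Z.
  H_1: rank ker ∂_1 − rank ∂_2 = (15 − 8) − 5 = 2, and the invariant factors of ∂_2 are all 1, so H_1 = Z^2.
  H_2: rank ker ∂_2 − rank ∂_3 = (5 − 5) − 0 = 0, and there is no ∂_3, so H_2 = 0.

As a check, the Euler characteristic is 9 − 15 + 5 = -1, which agrees with 1 − 2 + 0 = -1.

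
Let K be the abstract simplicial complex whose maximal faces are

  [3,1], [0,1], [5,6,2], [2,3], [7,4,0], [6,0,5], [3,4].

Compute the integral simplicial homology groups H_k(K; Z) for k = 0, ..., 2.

H_0 = Z,  H_1 = Z^2,  H_2 = 0.

Take the total order 0 < 1 < 2 < 3 < 4 < 5 < 6 < 7 on the vertex set. Then K (dimension 2) consists of the simplices:

  0-simplices (8): [0], [1], [2], [3], [4], [5], [6], [7]
  1-simplices (12): [0,1], [0,4], [0,5], [0,6], [0,7], [1,3], [2,3], [2,5], [2,6], [3,4], [4,7], [5,6]
  2-simplices (3): [0,4,7], [0,5,6], [2,5,6]

so the chain groups are C_0 ≅ Z^8, C_1 ≅ Z^12, C_2 ≅ Z^3.

Boundary ∂_1: C_1 → C_0 sends each edge [p,q] (with p < q) to q − p. For instance
  ∂[4,7] = [7] − [4].
The 8×12 boundary matrix has rank 7 and Smith normal form diag(1,1,1,1,1,1,1).

∂_2: C_2 → C_1 acts by ∂[p,q,r] = [q,r] − [p,r] + [p,q]. For instance
  ∂[2,5,6] = [5,6] − [2,6] + [2,5],
  ∂[0,5,6] = [5,6] − [0,6] + [0,5].
The 12×3 boundary matrix has rank 3 and Smith normal form diag(1,1,1).

From H_k ≅ ker(∂_k) / im(∂_{k+1}) we obtain:

  H_0: rank C_0 − rank ∂_1 = 8 − 7 = 1, and the invariant factors of ∂_1 are all 1, so H_0 ≅ Z.
  H_1: rank ker ∂_1 − rank ∂_2 = (12 − 7) − 3 = 2, and the invariant factors of ∂_2 are all 1, so H_1 ≅ Z^2.
  H_2: rank ker ∂_2 − rank ∂_3 = (3 − 3) − 0 = 0, and there is no ∂_3, so H_2 ≅ 0.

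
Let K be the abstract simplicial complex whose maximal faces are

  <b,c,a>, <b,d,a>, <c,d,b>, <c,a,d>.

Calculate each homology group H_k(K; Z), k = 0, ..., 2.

K has 4 vertices, 6 edges, 4 triangles.
rank ∂_0 = 0, rank ∂_1 = 3 ⇒ b_0 = 4 − 0 − 3 = 1; all invariant factors of ∂_1 are 1 so no torsion. So H_0 = Z.
rank ∂_1 = 3, rank ∂_2 = 3 ⇒ b_1 = 6 − 3 − 3 = 0; all invariant factors of ∂_2 are 1 so no torsion. So H_1 = 0.
rank ∂_2 = 3, rank ∂_3 = 0 ⇒ b_2 = 4 − 3 − 0 = 1. So H_2 = Z.

H_0 ≅ Z,  H_1 = 0,  H_2 ≅ Z.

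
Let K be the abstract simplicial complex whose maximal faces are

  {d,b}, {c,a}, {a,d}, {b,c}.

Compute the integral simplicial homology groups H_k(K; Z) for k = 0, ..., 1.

H_0 ≅ Z,  H_1 ≅ Z.

Order the vertices as a < b < c < d. Listing each simplex with vertices in this order, K has dimension 1 with simplices:

  0-simplices (4): a, b, c, d
  1-simplices (4): ac, ad, bc, bd

Hence C_0 ≅ Z^4, C_1 ≅ Z^4.

Boundary ∂_1: C_1 → C_0 is given by ∂[p,q] = [q] − [p].
The 4×4 boundary matrix has rank 3 and Smith normal form diag(1,1,1).

Reading off H_k = ker ∂_k / im ∂_{k+1}:

  H_0: rank C_0 − rank ∂_1 = 4 − 3 = 1, and the invariant factors of ∂_1 are all 1, so H_0 ≅ Z.
  H_1: rank ker ∂_1 − rank ∂_2 = (4 − 3) − 0 = 1, and there is no ∂_2, so H_1 ≅ Z.

As a check, the Euler characteristic is 4 − 4 = 0, which agrees with 1 − 1 = 0.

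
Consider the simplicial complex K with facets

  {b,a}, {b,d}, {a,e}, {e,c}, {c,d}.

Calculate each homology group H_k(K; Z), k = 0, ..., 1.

H_0 = Z,  H_1 = Z.

Take the total order a < b < c < d < e on the vertex set. Then K (dimension 1) consists of the simplices:

  0-simplices (5): a, b, c, d, e
  1-simplices (5): ab, ae, bd, cd, ce

giving chain groups C_0 ≅ Z^5, C_1 ≅ Z^5.

The boundary map ∂_1: C_1 → C_0 maps an edge to its endpoints' difference, ∂[p,q] = q − p.
The 5×5 boundary matrix has rank 4 and Smith normal form diag(1,1,1,1).

Now H_k = ker ∂_k / im ∂_{k+1}, so:

  H_0: rank C_0 − rank ∂_1 = 5 − 4 = 1, and the invariant factors of ∂_1 are all 1, so H_0 ≅ Z.
  H_1: rank ker ∂_1 − rank ∂_2 = (5 − 4) − 0 = 1, and there is no ∂_2, so H_1 ≅ Z.

As a check, the Euler characteristic is 5 − 5 = 0, which agrees with 1 − 1 = 0.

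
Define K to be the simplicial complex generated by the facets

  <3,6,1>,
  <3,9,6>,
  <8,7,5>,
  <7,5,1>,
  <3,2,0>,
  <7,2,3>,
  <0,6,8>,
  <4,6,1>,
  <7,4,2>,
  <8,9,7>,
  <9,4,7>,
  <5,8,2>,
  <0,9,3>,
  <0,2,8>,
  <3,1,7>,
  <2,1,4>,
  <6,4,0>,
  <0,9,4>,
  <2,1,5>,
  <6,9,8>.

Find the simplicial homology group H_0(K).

H_0 ≅ Z.

We work with the vertex ordering 0 < 1 < 2 < 3 < 4 < 5 < 6 < 7 < 8 < 9. The simplices of K, each written with vertices in increasing order, are:

  0-simplices (10): [0], [1], [2], [3], [4], [5], [6], [7], [8], [9]
  1-simplices (30): (30 of them)
  2-simplices (20): (20 of them)

giving chain groups C_0 ≅ Z^10, C_1 ≅ Z^30, C_2 ≅ Z^20.

Boundary ∂_1: C_1 → C_0 sends each edge [p,q] (with p < q) to q − p.
The 10×30 boundary matrix has rank 9 and Smith normal form diag(1,1,1,1,1,1,1,1,1).

Boundary ∂_2: C_2 → C_1 acts by ∂[p,q,r] = [q,r] − [p,r] + [p,q]. For instance
  ∂[5,7,8] = [7,8] − [5,8] + [5,7],
  ∂[6,8,9] = [8,9] − [6,9] + [6,8].
The resulting 30×20 matrix has rank 20, and its Smith normal form has invariant factors (1,1,1,1,1,1,1,1,1,1,1,1,1,1,1,1,1,1,1,2).

Computing H_k = (kernel of ∂_k) / (image of ∂_{k+1}):

  H_0: rank C_0 − rank ∂_1 = 10 − 9 = 1, and the invariant factors of ∂_1 are all 1, so H_0 ≅ Z.

(K is a triangulation of the Klein bottle.)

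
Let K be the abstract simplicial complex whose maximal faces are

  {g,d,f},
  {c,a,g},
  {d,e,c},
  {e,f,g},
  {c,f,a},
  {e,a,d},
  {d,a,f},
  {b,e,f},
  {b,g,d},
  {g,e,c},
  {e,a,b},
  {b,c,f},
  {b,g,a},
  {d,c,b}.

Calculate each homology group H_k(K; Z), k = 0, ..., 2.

We work with the vertex ordering a < b < c < d < e < f < g. The simplices of K, each written with vertices in increasing order, are:

  0-simplices (7): a, b, c, d, e, f, g
  1-simplices (21): ab, ac, ad, ae, af, ag, bc, bd, be, bf, bg, cd, ce, cf, cg, de, df, dg, ef, eg, fg
  2-simplices (14): abe, abg, acf, acg, ade, adf, bcd, bcf, bdg, bef, cde, ceg, dfg, efg

so the chain groups are C_0 ≅ Z^7, C_1 ≅ Z^21, C_2 ≅ Z^14.

Boundary ∂_1: C_1 → C_0 maps an edge to its endpoints' difference, ∂[p,q] = q − p. For instance
  ∂bf = f − b.
The 7×21 boundary matrix has rank 6 and Smith normal form diag(1,1,1,1,1,1).

Boundary ∂_2: C_2 → C_1 maps a triangle to the signed sum of its edges. For instance
  ∂acf = cf − af + ac,
  ∂cde = de − ce + cd.
The resulting 21×14 matrix has rank 13, and its Smith normal form has invariant factors (1,1,1,1,1,1,1,1,1,1,1,1,1).

Computing H_k = (kernel of ∂_k) / (image of ∂_{k+1}):

  H_0: rank C_0 − rank ∂_1 = 7 − 6 = 1, and the invariant factors of ∂_1 are all 1, so H_0 ≅ Z.
  H_1: rank ker ∂_1 − rank ∂_2 = (21 − 6) − 13 = 2, and the invariant factors of ∂_2 are all 1, so H_1 ≅ Z^2.
  H_2: rank ker ∂_2 − rank ∂_3 = (14 − 13) − 0 = 1, and there is no ∂_3, so H_2 ≅ Z.

H_0 ≅ Z,  H_1 ≅ Z^2,  H_2 ≅ Z.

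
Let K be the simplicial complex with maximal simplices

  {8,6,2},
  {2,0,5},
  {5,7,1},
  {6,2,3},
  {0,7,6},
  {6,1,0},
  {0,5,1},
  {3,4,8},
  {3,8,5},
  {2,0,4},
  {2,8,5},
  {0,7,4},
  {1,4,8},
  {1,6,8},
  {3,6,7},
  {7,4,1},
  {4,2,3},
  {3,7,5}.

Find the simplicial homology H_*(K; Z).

H_0 = Z,  H_1 = Z ⊕ Z/2Z,  H_2 = 0.

Take the total order 0 < 1 < 2 < 3 < 4 < 5 < 6 < 7 < 8 on the vertex set. Then K (dimension 2) consists of the simplices:

  0-simplices (9): [0], [1], [2], [3], [4], [5], [6], [7], [8]
  1-simplices (27): (27 of them)
  2-simplices (18): [0,1,5], [0,1,6], [0,2,4], [0,2,5], [0,4,7], [0,6,7], [1,4,7], [1,4,8], [1,5,7], [1,6,8], [2,3,4], [2,3,6], [2,5,8], [2,6,8], [3,4,8], [3,5,7], [3,5,8], [3,6,7]

Hence C_0 ≅ Z^9, C_1 ≅ Z^27, C_2 ≅ Z^18.

Boundary ∂_1: C_1 → C_0 is given by ∂[p,q] = [q] − [p]. For instance
  ∂[0,7] = [7] − [0].
As a 9×27 matrix over Z this has rank 8, with invariant factors (1,1,1,1,1,1,1,1).

The boundary map ∂_2: C_2 → C_1 maps a triangle to the signed sum of its edges. For instance
  ∂[1,6,8] = [6,8] − [1,8] + [1,6],
  ∂[3,5,7] = [5,7] − [3,7] + [3,5].
The 27×18 boundary matrix has rank 18 and Smith normal form diag(1,1,1,1,1,1,1,1,1,1,1,1,1,1,1,1,1,2).

Reading off H_k = ker ∂_k / im ∂_{k+1}:

  H_0: rank C_0 − rank ∂_1 = 9 − 8 = 1, and the invariant factors of ∂_1 are all 1, so H_0 ≅ Z.
  H_1: rank ker ∂_1 − rank ∂_2 = (27 − 8) − 18 = 1, and ∂_2 has invariant factor 2 > 1, so H_1 ≅ Z ⊕ Z/2Z.
  H_2: rank ker ∂_2 − rank ∂_3 = (18 − 18) − 0 = 0, and there is no ∂_3, so H_2 ≅ 0.

(K is a triangulation of the Klein bottle.)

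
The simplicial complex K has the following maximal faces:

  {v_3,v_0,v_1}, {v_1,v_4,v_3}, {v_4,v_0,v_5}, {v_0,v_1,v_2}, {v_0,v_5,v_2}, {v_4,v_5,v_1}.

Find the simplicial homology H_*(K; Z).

Fix the vertex order v_0 < v_1 < v_2 < v_3 < v_4 < v_5 and write every simplex with vertices in increasing order. Then dim K = 2 and the simplices of K are:

  0-simplices (6): [v_0], [v_1], [v_2], [v_3], [v_4], [v_5]
  1-simplices (12): [v_0,v_1], [v_0,v_2], [v_0,v_3], [v_0,v_4], [v_0,v_5], [v_1,v_2], [v_1,v_3], [v_1,v_4], [v_1,v_5], [v_2,v_5], [v_3,v_4], [v_4,v_5]
  2-simplices (6): [v_0,v_1,v_2], [v_0,v_1,v_3], [v_0,v_2,v_5], [v_0,v_4,v_5], [v_1,v_3,v_4], [v_1,v_4,v_5]

so the chain groups are C_0 ≅ Z^6, C_1 ≅ Z^12, C_2 ≅ Z^6.

∂_1: C_1 → C_0 is given by ∂[p,q] = [q] − [p]. For instance
  ∂[v_1,v_2] = [v_2] − [v_1].
The resulting 6×12 matrix has rank 5, and its Smith normal form has invariant factors (1,1,1,1,1).

Boundary ∂_2: C_2 → C_1 acts by ∂[p,q,r] = [q,r] − [p,r] + [p,q]. For instance
  ∂[v_0,v_4,v_5] = [v_4,v_5] − [v_0,v_5] + [v_0,v_4],
  ∂[v_0,v_1,v_2] = [v_1,v_2] − [v_0,v_2] + [v_0,v_1].
The 12×6 boundary matrix has rank 6 and Smith normal form diag(1,1,1,1,1,1).

Computing H_k = (kernel of ∂_k) / (image of ∂_{k+1}):

  H_0: rank C_0 − rank ∂_1 = 6 − 5 = 1, and the invariant factors of ∂_1 are all 1, so H_0 ≅ Z.
  H_1: rank ker ∂_1 − rank ∂_2 = (12 − 5) − 6 = 1, and the invariant factors of ∂_2 are all 1, so H_1 ≅ Z.
  H_2: rank ker ∂_2 − rank ∂_3 = (6 − 6) − 0 = 0, and there is no ∂_3, so H_2 ≅ 0.

(K is a triangulation of the cylinder S^1 x I.)

H_0 ≅ Z,  H_1 ≅ Z,  H_2 = 0.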